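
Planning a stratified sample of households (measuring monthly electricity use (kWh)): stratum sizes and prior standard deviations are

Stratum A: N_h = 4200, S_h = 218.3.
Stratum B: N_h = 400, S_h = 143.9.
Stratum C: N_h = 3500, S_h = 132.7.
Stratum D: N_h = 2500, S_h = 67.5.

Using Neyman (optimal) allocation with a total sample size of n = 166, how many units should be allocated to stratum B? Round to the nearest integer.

6

Neyman allocation: n_h = n · N_h S_h / Σ N_i S_i, with n = 166.
  stratum A: N_h·S_h = 4200·218.3 = 916860.00
  stratum B: N_h·S_h = 400·143.9 = 57560.00
  stratum C: N_h·S_h = 3500·132.7 = 464450.00
  stratum D: N_h·S_h = 2500·67.5 = 168750.00
Σ N_h S_h = 1607620.00
n for stratum B = 166·57560.00/1607620.00 = 5.944 → 6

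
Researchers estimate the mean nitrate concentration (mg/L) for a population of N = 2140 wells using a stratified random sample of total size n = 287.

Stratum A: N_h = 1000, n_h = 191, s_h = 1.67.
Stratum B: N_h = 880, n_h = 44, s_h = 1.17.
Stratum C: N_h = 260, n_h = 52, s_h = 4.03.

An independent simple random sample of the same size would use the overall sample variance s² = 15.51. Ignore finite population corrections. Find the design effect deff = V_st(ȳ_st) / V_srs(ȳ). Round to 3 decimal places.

deff ≈ 0.242

V̂(ȳ_st) = Σ W_h² s_h²/n_h, with W_h = N_h/N and N = 2140:
  stratum A: (1000/2140)²·1.67²/191 = 0.00318839
  stratum B: (880/2140)²·1.17²/44 = 0.00526086
  stratum C: (260/2140)²·4.03²/52 = 0.00461027
V_st = 0.0130595
V_srs = s²/n = 15.51/287 = 0.0540418
deff = V_st / V_srs = 0.0130595/0.0540418 = 0.2417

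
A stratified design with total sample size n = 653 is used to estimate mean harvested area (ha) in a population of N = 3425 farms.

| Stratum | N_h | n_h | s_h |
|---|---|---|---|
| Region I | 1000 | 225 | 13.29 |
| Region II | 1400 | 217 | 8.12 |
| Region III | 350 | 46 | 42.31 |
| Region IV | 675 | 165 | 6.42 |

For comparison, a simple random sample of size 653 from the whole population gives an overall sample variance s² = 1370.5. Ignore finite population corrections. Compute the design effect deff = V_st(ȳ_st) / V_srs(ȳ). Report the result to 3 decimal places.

V̂(ȳ_st) = Σ W_h² s_h²/n_h, with W_h = N_h/N and N = 3425:
  stratum Region I: (1000/3425)²·13.29²/225 = 0.0669185
  stratum Region II: (1400/3425)²·8.12²/217 = 0.0507677
  stratum Region III: (350/3425)²·42.31²/46 = 0.40639
  stratum Region IV: (675/3425)²·6.42²/165 = 0.00970225
V_st = 0.533779
V_srs = s²/n = 1370.5/653 = 2.09877
deff = V_st / V_srs = 0.533779/2.09877 = 0.2543

deff ≈ 0.254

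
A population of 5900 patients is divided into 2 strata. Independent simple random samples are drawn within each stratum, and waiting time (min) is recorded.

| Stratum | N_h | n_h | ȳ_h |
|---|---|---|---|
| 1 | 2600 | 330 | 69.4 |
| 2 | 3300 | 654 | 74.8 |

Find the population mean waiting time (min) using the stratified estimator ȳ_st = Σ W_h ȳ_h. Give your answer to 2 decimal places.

ȳ_st ≈ 72.42

N = Σ N_h = 5900. Stratum weights W_h = N_h/N.
ȳ_st = (2600·69.4 + 3300·74.8) / 5900 = 72.4203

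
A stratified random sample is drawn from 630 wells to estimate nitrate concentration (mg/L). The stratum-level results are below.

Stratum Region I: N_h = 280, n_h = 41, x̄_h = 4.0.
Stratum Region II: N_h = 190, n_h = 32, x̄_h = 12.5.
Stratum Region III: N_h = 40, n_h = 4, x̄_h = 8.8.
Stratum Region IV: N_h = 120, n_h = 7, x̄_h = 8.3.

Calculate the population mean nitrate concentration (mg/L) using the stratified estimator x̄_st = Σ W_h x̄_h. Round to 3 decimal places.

x̄_st ≈ 7.687

N = Σ N_h = 630. Stratum weights W_h = N_h/N.
x̄_st = (280·4.0 + 190·12.5 + 40·8.8 + 120·8.3) / 630 = 7.68730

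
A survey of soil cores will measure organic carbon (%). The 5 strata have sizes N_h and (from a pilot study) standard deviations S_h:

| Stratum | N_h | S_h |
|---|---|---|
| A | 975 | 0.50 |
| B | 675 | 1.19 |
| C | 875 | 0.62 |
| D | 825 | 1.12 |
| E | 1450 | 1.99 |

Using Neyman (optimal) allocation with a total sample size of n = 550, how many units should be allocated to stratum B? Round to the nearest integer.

78

Neyman allocation: n_h = n · N_h S_h / Σ N_i S_i, with n = 550.
  stratum A: N_h·S_h = 975·0.50 = 487.50
  stratum B: N_h·S_h = 675·1.19 = 803.25
  stratum C: N_h·S_h = 875·0.62 = 542.50
  stratum D: N_h·S_h = 825·1.12 = 924.00
  stratum E: N_h·S_h = 1450·1.99 = 2885.50
Σ N_h S_h = 5642.75
n for stratum B = 550·803.25/5642.75 = 78.293 → 78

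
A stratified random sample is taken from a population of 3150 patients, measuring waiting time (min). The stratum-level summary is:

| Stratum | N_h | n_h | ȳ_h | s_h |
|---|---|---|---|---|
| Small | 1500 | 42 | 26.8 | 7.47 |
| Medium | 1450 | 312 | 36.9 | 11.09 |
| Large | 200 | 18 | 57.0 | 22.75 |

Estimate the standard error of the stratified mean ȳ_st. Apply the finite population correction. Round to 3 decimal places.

V̂(ȳ_st) = Σ W_h² (1 − n_h/N_h) s_h²/n_h, with W_h = N_h/N and N = 3150:
  stratum Small: (1500/3150)²·(1 − 42/1500)·7.47²/42 = 0.292833
  stratum Medium: (1450/3150)²·(1 − 312/1450)·11.09²/312 = 0.0655538
  stratum Large: (200/3150)²·(1 − 18/200)·22.75²/18 = 0.10548
V̂(ȳ_st) = 0.463867
SE(ȳ_st) = √0.463867 = 0.681078

SE(ȳ_st) ≈ 0.681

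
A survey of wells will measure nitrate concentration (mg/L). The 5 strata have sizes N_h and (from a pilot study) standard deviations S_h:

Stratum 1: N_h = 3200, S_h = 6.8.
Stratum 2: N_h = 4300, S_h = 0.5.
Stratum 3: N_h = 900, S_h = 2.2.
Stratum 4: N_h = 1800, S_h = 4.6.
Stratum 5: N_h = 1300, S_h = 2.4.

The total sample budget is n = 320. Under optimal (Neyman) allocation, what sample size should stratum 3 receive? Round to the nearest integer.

Neyman allocation: n_h = n · N_h S_h / Σ N_i S_i, with n = 320.
  stratum 1: N_h·S_h = 3200·6.8 = 21760.00
  stratum 2: N_h·S_h = 4300·0.5 = 2150.00
  stratum 3: N_h·S_h = 900·2.2 = 1980.00
  stratum 4: N_h·S_h = 1800·4.6 = 8280.00
  stratum 5: N_h·S_h = 1300·2.4 = 3120.00
Σ N_h S_h = 37290.00
n for stratum 3 = 320·1980.00/37290.00 = 16.991 → 17

17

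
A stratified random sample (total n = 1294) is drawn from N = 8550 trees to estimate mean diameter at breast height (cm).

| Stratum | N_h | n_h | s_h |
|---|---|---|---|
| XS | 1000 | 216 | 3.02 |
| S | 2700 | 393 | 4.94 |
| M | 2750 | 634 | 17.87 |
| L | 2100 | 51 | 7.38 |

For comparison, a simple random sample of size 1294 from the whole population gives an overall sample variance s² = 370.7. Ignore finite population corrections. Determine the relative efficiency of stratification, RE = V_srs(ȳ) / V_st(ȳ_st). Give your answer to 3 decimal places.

RE ≈ 2.323

V̂(ȳ_st) = Σ W_h² s_h²/n_h, with W_h = N_h/N and N = 8550:
  stratum XS: (1000/8550)²·3.02²/216 = 0.000577601
  stratum S: (2700/8550)²·4.94²/393 = 0.00619237
  stratum M: (2750/8550)²·17.87²/634 = 0.0521066
  stratum L: (2100/8550)²·7.38²/51 = 0.0644242
V_st = 0.123301
V_srs = s²/n = 370.7/1294 = 0.286476
Relative efficiency = V_srs / V_st = 0.286476/0.123301 = 2.3234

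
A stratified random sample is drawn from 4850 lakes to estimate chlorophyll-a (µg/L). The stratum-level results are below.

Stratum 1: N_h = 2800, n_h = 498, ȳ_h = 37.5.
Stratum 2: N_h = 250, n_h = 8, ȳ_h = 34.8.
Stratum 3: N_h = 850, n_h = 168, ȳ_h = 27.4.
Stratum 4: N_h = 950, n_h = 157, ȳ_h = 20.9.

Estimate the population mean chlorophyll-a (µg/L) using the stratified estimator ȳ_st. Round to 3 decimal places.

ȳ_st ≈ 32.339

N = Σ N_h = 4850. Stratum weights W_h = N_h/N.
ȳ_st = (2800·37.5 + 250·34.8 + 850·27.4 + 950·20.9) / 4850 = 32.33918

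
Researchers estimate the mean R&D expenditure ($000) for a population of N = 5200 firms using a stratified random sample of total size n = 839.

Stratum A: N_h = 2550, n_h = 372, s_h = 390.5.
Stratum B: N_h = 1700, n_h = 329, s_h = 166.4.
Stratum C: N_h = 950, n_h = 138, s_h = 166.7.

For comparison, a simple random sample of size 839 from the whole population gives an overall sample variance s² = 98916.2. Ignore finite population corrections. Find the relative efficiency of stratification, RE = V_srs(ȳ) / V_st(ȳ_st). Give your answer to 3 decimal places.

V̂(ȳ_st) = Σ W_h² s_h²/n_h, with W_h = N_h/N and N = 5200:
  stratum A: (2550/5200)²·390.5²/372 = 98.5764
  stratum B: (1700/5200)²·166.4²/329 = 8.99502
  stratum C: (950/5200)²·166.7²/138 = 6.72098
V_st = 114.292
V_srs = s²/n = 98916.2/839 = 117.898
Relative efficiency = V_srs / V_st = 117.898/114.292 = 1.0315

RE ≈ 1.032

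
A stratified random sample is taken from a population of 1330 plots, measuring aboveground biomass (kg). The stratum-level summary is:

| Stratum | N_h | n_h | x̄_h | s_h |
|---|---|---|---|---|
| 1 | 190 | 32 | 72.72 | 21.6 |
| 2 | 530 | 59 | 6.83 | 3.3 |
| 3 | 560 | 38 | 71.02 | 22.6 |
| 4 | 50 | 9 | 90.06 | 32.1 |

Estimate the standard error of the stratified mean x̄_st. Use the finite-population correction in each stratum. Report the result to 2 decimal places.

V̂(x̄_st) = Σ W_h² (1 − n_h/N_h) s_h²/n_h, with W_h = N_h/N and N = 1330:
  stratum 1: (190/1330)²·(1 − 32/190)·21.6²/32 = 0.247437
  stratum 2: (530/1330)²·(1 − 59/530)·3.3²/59 = 0.0260477
  stratum 3: (560/1330)²·(1 − 38/560)·22.6²/38 = 2.2212
  stratum 4: (50/1330)²·(1 − 9/50)·32.1²/9 = 0.132684
V̂(x̄_st) = 2.62737
SE(x̄_st) = √2.62737 = 1.62092

SE(x̄_st) ≈ 1.62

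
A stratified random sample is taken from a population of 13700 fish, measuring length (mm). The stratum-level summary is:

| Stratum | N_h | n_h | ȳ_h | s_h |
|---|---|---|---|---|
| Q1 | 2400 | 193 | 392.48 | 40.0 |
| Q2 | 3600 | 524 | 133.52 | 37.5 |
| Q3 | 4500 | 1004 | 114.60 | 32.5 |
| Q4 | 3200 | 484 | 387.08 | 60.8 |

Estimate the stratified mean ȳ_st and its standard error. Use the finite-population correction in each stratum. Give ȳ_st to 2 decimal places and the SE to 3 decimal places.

ȳ_st = Σ W_h ȳ_h = (2400·392.48 + 3600·133.52 + 4500·114.60 + 3200·387.08)/13700 = 231.89635
V̂(ȳ_st) = Σ W_h² (1 − n_h/N_h) s_h²/n_h, with W_h = N_h/N and N = 13700:
  stratum Q1: (2400/13700)²·(1 − 193/2400)·40.0²/193 = 0.233956
  stratum Q2: (3600/13700)²·(1 − 524/3600)·37.5²/524 = 0.158336
  stratum Q3: (4500/13700)²·(1 − 1004/4500)·32.5²/1004 = 0.0881812
  stratum Q4: (3200/13700)²·(1 − 484/3200)·60.8²/484 = 0.353672
V̂(ȳ_st) = 0.834145
SE(ȳ_st) = √0.834145 = 0.913315

ȳ_st ≈ 231.90, SE ≈ 0.913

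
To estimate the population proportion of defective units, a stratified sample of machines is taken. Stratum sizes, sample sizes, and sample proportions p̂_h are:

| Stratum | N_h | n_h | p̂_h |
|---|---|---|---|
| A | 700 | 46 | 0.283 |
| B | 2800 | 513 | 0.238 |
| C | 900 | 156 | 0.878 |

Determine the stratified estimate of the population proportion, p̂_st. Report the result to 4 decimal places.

N = 4400; stratum weights W_h = N_h/N.
p̂_st = Σ W_h p̂_h = (700·0.283 + 2800·0.238 + 900·0.878)/4400 = 0.37607

p̂_st ≈ 0.3761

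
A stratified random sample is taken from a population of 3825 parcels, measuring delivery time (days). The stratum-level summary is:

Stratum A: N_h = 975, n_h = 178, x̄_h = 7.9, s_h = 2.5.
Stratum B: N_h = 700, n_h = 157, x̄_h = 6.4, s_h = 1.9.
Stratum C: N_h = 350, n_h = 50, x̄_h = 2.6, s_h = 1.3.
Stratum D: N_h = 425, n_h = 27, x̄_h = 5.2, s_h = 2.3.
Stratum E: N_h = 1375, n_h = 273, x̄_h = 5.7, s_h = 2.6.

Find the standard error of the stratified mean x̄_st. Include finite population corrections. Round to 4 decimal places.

SE(x̄_st) ≈ 0.0868

V̂(x̄_st) = Σ W_h² (1 − n_h/N_h) s_h²/n_h, with W_h = N_h/N and N = 3825:
  stratum A: (975/3825)²·(1 − 178/975)·2.5²/178 = 0.00186492
  stratum B: (700/3825)²·(1 − 157/700)·1.9²/157 = 0.000597369
  stratum C: (350/3825)²·(1 − 50/350)·1.3²/50 = 0.000242573
  stratum D: (425/3825)²·(1 − 27/425)·2.3²/27 = 0.00226517
  stratum E: (1375/3825)²·(1 − 273/1375)·2.6²/273 = 0.00256452
V̂(x̄_st) = 0.00753455
SE(x̄_st) = √0.00753455 = 0.0868018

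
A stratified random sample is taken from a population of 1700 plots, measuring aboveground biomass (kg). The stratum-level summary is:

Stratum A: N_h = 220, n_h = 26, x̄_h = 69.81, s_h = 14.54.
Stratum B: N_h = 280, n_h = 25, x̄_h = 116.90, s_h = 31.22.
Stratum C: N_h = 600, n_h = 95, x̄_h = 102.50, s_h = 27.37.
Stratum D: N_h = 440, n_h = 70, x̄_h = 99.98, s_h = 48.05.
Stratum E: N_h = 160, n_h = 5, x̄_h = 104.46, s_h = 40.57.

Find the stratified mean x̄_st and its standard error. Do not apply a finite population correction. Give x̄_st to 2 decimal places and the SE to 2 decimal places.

x̄_st ≈ 100.17, SE ≈ 2.70

x̄_st = Σ W_h x̄_h = (220·69.81 + 280·116.90 + 600·102.50 + 440·99.98 + 160·104.46)/1700 = 100.17353
V̂(x̄_st) = Σ W_h² s_h²/n_h, with W_h = N_h/N and N = 1700:
  stratum A: (220/1700)²·14.54²/26 = 0.136177
  stratum B: (280/1700)²·31.22²/25 = 1.05765
  stratum C: (600/1700)²·27.37²/95 = 0.982269
  stratum D: (440/1700)²·48.05²/70 = 2.20951
  stratum E: (160/1700)²·40.57²/5 = 2.91596
V̂(x̄_st) = 7.30158
SE(x̄_st) = √7.30158 = 2.70214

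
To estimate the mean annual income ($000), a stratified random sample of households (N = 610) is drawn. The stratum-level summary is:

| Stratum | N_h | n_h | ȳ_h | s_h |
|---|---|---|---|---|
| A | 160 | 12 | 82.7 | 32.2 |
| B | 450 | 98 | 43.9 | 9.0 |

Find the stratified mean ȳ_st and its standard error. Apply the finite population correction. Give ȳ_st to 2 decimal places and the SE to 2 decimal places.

ȳ_st ≈ 54.08, SE ≈ 2.42

ȳ_st = Σ W_h ȳ_h = (160·82.7 + 450·43.9)/610 = 54.07705
V̂(ȳ_st) = Σ W_h² (1 − n_h/N_h) s_h²/n_h, with W_h = N_h/N and N = 610:
  stratum A: (160/610)²·(1 − 12/160)·32.2²/12 = 5.49861
  stratum B: (450/610)²·(1 − 98/450)·9.0²/98 = 0.351847
V̂(ȳ_st) = 5.85045
SE(ȳ_st) = √5.85045 = 2.41877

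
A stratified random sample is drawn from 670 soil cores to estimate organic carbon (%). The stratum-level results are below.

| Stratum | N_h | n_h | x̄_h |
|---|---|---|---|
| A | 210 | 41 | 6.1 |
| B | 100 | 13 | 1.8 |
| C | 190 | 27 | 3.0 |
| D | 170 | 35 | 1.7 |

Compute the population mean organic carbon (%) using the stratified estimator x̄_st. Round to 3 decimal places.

x̄_st ≈ 3.463

N = Σ N_h = 670. Stratum weights W_h = N_h/N.
x̄_st = (210·6.1 + 100·1.8 + 190·3.0 + 170·1.7) / 670 = 3.46269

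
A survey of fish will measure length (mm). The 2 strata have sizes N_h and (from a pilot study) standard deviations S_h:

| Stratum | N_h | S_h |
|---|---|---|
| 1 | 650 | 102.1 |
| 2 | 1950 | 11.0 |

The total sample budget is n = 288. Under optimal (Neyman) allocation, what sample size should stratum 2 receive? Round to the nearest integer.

Neyman allocation: n_h = n · N_h S_h / Σ N_i S_i, with n = 288.
  stratum 1: N_h·S_h = 650·102.1 = 66365.00
  stratum 2: N_h·S_h = 1950·11.0 = 21450.00
Σ N_h S_h = 87815.00
n for stratum 2 = 288·21450.00/87815.00 = 70.348 → 70

70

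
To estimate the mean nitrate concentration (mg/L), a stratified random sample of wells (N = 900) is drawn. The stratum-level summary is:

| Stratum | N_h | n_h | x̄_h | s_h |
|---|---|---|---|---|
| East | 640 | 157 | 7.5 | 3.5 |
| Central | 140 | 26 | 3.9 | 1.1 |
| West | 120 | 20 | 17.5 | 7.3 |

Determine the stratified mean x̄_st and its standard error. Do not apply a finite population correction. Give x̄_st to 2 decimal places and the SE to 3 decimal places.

x̄_st = Σ W_h x̄_h = (640·7.5 + 140·3.9 + 120·17.5)/900 = 8.27333
V̂(x̄_st) = Σ W_h² s_h²/n_h, with W_h = N_h/N and N = 900:
  stratum East: (640/900)²·3.5²/157 = 0.0394558
  stratum Central: (140/900)²·1.1²/26 = 0.00112612
  stratum West: (120/900)²·7.3²/20 = 0.0473689
V̂(x̄_st) = 0.0879509
SE(x̄_st) = √0.0879509 = 0.296565

x̄_st ≈ 8.27, SE ≈ 0.297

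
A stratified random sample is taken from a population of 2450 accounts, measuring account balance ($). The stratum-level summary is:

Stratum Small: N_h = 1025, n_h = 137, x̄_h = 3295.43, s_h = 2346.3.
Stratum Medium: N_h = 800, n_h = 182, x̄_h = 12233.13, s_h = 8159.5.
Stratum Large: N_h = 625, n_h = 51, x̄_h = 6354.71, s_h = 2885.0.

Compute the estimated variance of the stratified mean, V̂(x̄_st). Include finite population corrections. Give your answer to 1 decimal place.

V̂(x̄_st) = Σ W_h² (1 − n_h/N_h) s_h²/n_h, with W_h = N_h/N and N = 2450:
  stratum Small: (1025/2450)²·(1 − 137/1025)·2346.3²/137 = 6093.28
  stratum Medium: (800/2450)²·(1 − 182/800)·8159.5²/182 = 30130.2
  stratum Large: (625/2450)²·(1 − 51/625)·2885.0²/51 = 9753.97
V̂(x̄_st) = 45977.4

V̂(x̄_st) ≈ 45977.4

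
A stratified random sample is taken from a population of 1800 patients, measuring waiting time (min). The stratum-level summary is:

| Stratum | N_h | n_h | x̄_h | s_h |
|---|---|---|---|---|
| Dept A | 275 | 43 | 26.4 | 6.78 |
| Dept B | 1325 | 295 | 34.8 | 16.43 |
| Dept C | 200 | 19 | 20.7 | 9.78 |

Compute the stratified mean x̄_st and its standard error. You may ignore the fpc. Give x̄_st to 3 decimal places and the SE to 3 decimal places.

x̄_st ≈ 31.950, SE ≈ 0.764

x̄_st = Σ W_h x̄_h = (275·26.4 + 1325·34.8 + 200·20.7)/1800 = 31.95000
V̂(x̄_st) = Σ W_h² s_h²/n_h, with W_h = N_h/N and N = 1800:
  stratum Dept A: (275/1800)²·6.78²/43 = 0.0249523
  stratum Dept B: (1325/1800)²·16.43²/295 = 0.495838
  stratum Dept C: (200/1800)²·9.78²/19 = 0.0621497
V̂(x̄_st) = 0.58294
SE(x̄_st) = √0.58294 = 0.763505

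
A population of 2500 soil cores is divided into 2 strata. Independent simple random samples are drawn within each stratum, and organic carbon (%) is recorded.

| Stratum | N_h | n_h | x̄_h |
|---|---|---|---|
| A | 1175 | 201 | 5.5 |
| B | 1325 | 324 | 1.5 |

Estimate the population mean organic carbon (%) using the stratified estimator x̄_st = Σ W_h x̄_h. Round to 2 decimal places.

x̄_st ≈ 3.38

N = Σ N_h = 2500. Stratum weights W_h = N_h/N.
x̄_st = (1175·5.5 + 1325·1.5) / 2500 = 3.3800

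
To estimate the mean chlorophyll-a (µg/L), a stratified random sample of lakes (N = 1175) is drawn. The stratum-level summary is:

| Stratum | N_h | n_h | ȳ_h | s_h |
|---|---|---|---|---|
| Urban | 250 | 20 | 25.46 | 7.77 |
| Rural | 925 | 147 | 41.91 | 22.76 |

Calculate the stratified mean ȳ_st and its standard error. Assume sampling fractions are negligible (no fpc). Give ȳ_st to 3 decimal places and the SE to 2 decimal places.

ȳ_st = Σ W_h ȳ_h = (250·25.46 + 925·41.91)/1175 = 38.41000
V̂(ȳ_st) = Σ W_h² s_h²/n_h, with W_h = N_h/N and N = 1175:
  stratum Urban: (250/1175)²·7.77²/20 = 0.136652
  stratum Rural: (925/1175)²·22.76²/147 = 2.18391
V̂(ȳ_st) = 2.32056
SE(ȳ_st) = √2.32056 = 1.52334

ȳ_st ≈ 38.410, SE ≈ 1.52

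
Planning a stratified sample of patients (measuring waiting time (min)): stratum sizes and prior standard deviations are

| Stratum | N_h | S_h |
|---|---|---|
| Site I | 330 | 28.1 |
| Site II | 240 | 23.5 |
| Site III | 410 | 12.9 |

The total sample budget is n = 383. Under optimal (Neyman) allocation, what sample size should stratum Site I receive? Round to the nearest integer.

176

Neyman allocation: n_h = n · N_h S_h / Σ N_i S_i, with n = 383.
  stratum Site I: N_h·S_h = 330·28.1 = 9273.00
  stratum Site II: N_h·S_h = 240·23.5 = 5640.00
  stratum Site III: N_h·S_h = 410·12.9 = 5289.00
Σ N_h S_h = 20202.00
n for stratum Site I = 383·9273.00/20202.00 = 175.802 → 176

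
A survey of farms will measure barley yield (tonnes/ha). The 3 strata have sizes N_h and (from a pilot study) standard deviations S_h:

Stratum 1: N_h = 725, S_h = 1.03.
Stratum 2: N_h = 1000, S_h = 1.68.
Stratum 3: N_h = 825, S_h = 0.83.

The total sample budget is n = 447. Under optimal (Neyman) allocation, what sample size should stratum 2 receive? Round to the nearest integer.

241

Neyman allocation: n_h = n · N_h S_h / Σ N_i S_i, with n = 447.
  stratum 1: N_h·S_h = 725·1.03 = 746.75
  stratum 2: N_h·S_h = 1000·1.68 = 1680.00
  stratum 3: N_h·S_h = 825·0.83 = 684.75
Σ N_h S_h = 3111.50
n for stratum 2 = 447·1680.00/3111.50 = 241.350 → 241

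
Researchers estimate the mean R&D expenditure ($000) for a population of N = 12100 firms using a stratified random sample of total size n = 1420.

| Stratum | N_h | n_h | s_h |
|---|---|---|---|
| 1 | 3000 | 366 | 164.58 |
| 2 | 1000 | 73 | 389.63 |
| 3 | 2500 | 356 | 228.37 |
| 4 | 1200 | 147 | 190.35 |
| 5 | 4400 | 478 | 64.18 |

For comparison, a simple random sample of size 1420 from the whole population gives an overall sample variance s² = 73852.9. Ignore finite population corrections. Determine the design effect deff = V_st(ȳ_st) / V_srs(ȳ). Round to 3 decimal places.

deff ≈ 0.549

V̂(ȳ_st) = Σ W_h² s_h²/n_h, with W_h = N_h/N and N = 12100:
  stratum 1: (3000/12100)²·164.58²/366 = 4.5493
  stratum 2: (1000/12100)²·389.63²/73 = 14.204
  stratum 3: (2500/12100)²·228.37²/356 = 6.2537
  stratum 4: (1200/12100)²·190.35²/147 = 2.42427
  stratum 5: (4400/12100)²·64.18²/478 = 1.13948
V_st = 28.5708
V_srs = s²/n = 73852.9/1420 = 52.0091
deff = V_st / V_srs = 28.5708/52.0091 = 0.5493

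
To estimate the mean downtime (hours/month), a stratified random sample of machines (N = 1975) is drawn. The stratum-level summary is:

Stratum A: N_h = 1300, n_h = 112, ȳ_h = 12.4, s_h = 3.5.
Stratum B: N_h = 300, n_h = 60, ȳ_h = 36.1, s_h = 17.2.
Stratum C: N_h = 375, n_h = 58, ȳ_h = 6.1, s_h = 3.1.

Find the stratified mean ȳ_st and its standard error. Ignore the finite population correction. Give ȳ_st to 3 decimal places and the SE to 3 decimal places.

ȳ_st = Σ W_h ȳ_h = (1300·12.4 + 300·36.1 + 375·6.1)/1975 = 14.80380
V̂(ȳ_st) = Σ W_h² s_h²/n_h, with W_h = N_h/N and N = 1975:
  stratum A: (1300/1975)²·3.5²/112 = 0.0473882
  stratum B: (300/1975)²·17.2²/60 = 0.113766
  stratum C: (375/1975)²·3.1²/58 = 0.00597343
V̂(ȳ_st) = 0.167128
SE(ȳ_st) = √0.167128 = 0.408813

ȳ_st ≈ 14.804, SE ≈ 0.409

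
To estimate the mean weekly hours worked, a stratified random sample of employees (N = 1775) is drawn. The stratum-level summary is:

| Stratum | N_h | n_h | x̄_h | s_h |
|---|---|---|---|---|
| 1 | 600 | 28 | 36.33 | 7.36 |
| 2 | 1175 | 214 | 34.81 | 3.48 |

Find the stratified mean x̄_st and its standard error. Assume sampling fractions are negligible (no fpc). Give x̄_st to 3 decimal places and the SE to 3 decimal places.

x̄_st = Σ W_h x̄_h = (600·36.33 + 1175·34.81)/1775 = 35.32380
V̂(x̄_st) = Σ W_h² s_h²/n_h, with W_h = N_h/N and N = 1775:
  stratum 1: (600/1775)²·7.36²/28 = 0.221057
  stratum 2: (1175/1775)²·3.48²/214 = 0.0247984
V̂(x̄_st) = 0.245855
SE(x̄_st) = √0.245855 = 0.495838

x̄_st ≈ 35.324, SE ≈ 0.496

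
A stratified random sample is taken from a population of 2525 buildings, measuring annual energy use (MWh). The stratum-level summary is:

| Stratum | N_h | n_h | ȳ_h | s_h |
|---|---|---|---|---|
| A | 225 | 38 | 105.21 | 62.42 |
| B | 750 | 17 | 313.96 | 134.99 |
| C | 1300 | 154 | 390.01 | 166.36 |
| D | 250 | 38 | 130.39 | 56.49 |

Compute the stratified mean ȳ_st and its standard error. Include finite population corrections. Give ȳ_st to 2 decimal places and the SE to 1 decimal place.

ȳ_st = Σ W_h ȳ_h = (225·105.21 + 750·313.96 + 1300·390.01 + 250·130.39)/2525 = 316.33772
V̂(ȳ_st) = Σ W_h² (1 − n_h/N_h) s_h²/n_h, with W_h = N_h/N and N = 2525:
  stratum A: (225/2525)²·(1 − 38/225)·62.42²/38 = 0.676652
  stratum B: (750/2525)²·(1 − 17/750)·134.99²/17 = 92.4266
  stratum C: (1300/2525)²·(1 − 154/1300)·166.36²/154 = 41.9935
  stratum D: (250/2525)²·(1 − 38/250)·56.49²/38 = 0.698092
V̂(ȳ_st) = 135.795
SE(ȳ_st) = √135.795 = 11.6531

ȳ_st ≈ 316.34, SE ≈ 11.7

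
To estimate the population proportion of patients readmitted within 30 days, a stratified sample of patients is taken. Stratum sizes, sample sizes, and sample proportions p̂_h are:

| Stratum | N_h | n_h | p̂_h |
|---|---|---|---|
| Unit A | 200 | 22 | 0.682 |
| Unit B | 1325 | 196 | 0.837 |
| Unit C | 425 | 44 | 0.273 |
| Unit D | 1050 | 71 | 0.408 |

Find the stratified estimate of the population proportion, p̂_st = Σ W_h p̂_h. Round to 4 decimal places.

N = 3000; stratum weights W_h = N_h/N.
p̂_st = Σ W_h p̂_h = (200·0.682 + 1325·0.837 + 425·0.273 + 1050·0.408)/3000 = 0.59662

p̂_st ≈ 0.5966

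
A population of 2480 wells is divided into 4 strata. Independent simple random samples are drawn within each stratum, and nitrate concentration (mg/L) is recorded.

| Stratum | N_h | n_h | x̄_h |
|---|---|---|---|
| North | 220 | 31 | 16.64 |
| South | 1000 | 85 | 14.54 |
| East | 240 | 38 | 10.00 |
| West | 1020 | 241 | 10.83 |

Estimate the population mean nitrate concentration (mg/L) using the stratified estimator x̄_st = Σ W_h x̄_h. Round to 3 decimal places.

N = Σ N_h = 2480. Stratum weights W_h = N_h/N.
x̄_st = (220·16.64 + 1000·14.54 + 240·10.00 + 1020·10.83) / 2480 = 12.76105

x̄_st ≈ 12.761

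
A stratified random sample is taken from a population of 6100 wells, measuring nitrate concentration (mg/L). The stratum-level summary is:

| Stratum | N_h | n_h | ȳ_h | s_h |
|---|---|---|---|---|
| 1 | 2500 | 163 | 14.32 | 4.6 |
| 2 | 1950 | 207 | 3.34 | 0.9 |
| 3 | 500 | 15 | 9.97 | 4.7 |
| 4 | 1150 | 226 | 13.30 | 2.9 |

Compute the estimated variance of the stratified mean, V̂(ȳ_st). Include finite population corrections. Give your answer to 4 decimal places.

V̂(ȳ_st) = Σ W_h² (1 − n_h/N_h) s_h²/n_h, with W_h = N_h/N and N = 6100:
  stratum 1: (2500/6100)²·(1 − 163/2500)·4.6²/163 = 0.020383
  stratum 2: (1950/6100)²·(1 − 207/1950)·0.9²/207 = 0.000357427
  stratum 3: (500/6100)²·(1 − 15/500)·4.7²/15 = 0.00959746
  stratum 4: (1150/6100)²·(1 − 226/1150)·2.9²/226 = 0.00106267
V̂(ȳ_st) = 0.0314005

V̂(ȳ_st) ≈ 0.0314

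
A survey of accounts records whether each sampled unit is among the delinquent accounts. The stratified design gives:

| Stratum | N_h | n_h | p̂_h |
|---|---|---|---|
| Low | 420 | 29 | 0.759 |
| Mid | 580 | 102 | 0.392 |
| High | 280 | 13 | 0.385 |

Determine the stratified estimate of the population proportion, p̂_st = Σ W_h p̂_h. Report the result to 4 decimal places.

p̂_st ≈ 0.5109

N = 1280; stratum weights W_h = N_h/N.
p̂_st = Σ W_h p̂_h = (420·0.759 + 580·0.392 + 280·0.385)/1280 = 0.51089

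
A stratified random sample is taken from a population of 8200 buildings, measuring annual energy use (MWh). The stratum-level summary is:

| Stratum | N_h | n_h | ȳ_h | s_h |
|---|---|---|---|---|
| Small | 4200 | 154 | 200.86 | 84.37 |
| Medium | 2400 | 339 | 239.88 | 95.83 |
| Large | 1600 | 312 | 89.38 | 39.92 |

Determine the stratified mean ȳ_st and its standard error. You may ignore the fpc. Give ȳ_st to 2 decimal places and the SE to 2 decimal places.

ȳ_st ≈ 190.53, SE ≈ 3.83

ȳ_st = Σ W_h ȳ_h = (4200·200.86 + 2400·239.88 + 1600·89.38)/8200 = 190.52829
V̂(ȳ_st) = Σ W_h² s_h²/n_h, with W_h = N_h/N and N = 8200:
  stratum Small: (4200/8200)²·84.37²/154 = 12.1262
  stratum Medium: (2400/8200)²·95.83²/339 = 2.32059
  stratum Large: (1600/8200)²·39.92²/312 = 0.194464
V̂(ȳ_st) = 14.6413
SE(ȳ_st) = √14.6413 = 3.82639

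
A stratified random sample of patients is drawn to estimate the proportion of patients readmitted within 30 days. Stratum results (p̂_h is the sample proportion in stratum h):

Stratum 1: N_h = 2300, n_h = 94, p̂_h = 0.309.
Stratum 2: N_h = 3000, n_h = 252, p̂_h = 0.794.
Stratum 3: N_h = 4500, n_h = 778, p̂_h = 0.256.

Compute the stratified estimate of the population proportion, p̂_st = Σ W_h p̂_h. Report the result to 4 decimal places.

p̂_st ≈ 0.4331

N = 9800; stratum weights W_h = N_h/N.
p̂_st = Σ W_h p̂_h = (2300·0.309 + 3000·0.794 + 4500·0.256)/9800 = 0.43313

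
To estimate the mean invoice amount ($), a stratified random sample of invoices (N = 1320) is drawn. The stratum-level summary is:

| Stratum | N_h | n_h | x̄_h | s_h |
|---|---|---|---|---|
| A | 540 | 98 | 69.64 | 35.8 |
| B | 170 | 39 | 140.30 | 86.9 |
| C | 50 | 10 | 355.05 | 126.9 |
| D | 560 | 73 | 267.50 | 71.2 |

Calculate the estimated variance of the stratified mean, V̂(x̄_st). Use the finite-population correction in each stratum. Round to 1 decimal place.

V̂(x̄_st) ≈ 17.0

V̂(x̄_st) = Σ W_h² (1 − n_h/N_h) s_h²/n_h, with W_h = N_h/N and N = 1320:
  stratum A: (540/1320)²·(1 − 98/540)·35.8²/98 = 1.79146
  stratum B: (170/1320)²·(1 − 39/170)·86.9²/39 = 2.47484
  stratum C: (50/1320)²·(1 − 10/50)·126.9²/10 = 1.84844
  stratum D: (560/1320)²·(1 − 73/560)·71.2²/73 = 10.8694
V̂(x̄_st) = 16.9842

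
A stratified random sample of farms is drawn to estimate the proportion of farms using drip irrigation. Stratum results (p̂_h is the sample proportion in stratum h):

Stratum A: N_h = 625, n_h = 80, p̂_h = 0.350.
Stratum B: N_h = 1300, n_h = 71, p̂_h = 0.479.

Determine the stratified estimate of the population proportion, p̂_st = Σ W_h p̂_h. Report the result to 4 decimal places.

N = 1925; stratum weights W_h = N_h/N.
p̂_st = Σ W_h p̂_h = (625·0.350 + 1300·0.479)/1925 = 0.43712

p̂_st ≈ 0.4371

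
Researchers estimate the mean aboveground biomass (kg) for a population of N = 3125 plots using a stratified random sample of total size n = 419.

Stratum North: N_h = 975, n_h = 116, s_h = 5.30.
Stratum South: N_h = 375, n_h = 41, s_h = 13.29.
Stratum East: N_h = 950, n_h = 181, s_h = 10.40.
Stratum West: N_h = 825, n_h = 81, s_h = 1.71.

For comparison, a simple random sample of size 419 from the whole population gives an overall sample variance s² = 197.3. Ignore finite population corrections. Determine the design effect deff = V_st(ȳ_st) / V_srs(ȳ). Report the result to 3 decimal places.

deff ≈ 0.304

V̂(ȳ_st) = Σ W_h² s_h²/n_h, with W_h = N_h/N and N = 3125:
  stratum North: (975/3125)²·5.30²/116 = 0.0235724
  stratum South: (375/3125)²·13.29²/41 = 0.0620338
  stratum East: (950/3125)²·10.40²/181 = 0.0552249
  stratum West: (825/3125)²·1.71²/81 = 0.00251603
V_st = 0.143347
V_srs = s²/n = 197.3/419 = 0.470883
deff = V_st / V_srs = 0.143347/0.470883 = 0.3044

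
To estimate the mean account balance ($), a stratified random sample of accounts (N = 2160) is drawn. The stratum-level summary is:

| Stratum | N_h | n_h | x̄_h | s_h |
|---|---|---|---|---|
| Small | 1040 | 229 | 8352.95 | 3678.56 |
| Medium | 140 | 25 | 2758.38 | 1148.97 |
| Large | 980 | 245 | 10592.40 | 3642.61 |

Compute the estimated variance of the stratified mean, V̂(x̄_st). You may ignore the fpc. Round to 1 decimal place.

V̂(x̄_st) = Σ W_h² s_h²/n_h, with W_h = N_h/N and N = 2160:
  stratum Small: (1040/2160)²·3678.56²/229 = 13698.7
  stratum Medium: (140/2160)²·1148.97²/25 = 221.833
  stratum Large: (980/2160)²·3642.61²/245 = 11148.2
V̂(x̄_st) = 25068.7

V̂(x̄_st) ≈ 25068.7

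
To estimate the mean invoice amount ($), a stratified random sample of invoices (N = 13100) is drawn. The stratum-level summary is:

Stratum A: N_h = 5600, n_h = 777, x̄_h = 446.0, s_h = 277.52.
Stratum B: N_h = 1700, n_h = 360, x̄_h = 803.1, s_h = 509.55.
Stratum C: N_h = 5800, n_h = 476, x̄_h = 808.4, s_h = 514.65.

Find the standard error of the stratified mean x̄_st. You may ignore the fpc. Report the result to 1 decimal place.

SE(x̄_st) ≈ 11.8

V̂(x̄_st) = Σ W_h² s_h²/n_h, with W_h = N_h/N and N = 13100:
  stratum A: (5600/13100)²·277.52²/777 = 18.1134
  stratum B: (1700/13100)²·509.55²/360 = 12.1458
  stratum C: (5800/13100)²·514.65²/476 = 109.076
V̂(x̄_st) = 139.336
SE(x̄_st) = √139.336 = 11.804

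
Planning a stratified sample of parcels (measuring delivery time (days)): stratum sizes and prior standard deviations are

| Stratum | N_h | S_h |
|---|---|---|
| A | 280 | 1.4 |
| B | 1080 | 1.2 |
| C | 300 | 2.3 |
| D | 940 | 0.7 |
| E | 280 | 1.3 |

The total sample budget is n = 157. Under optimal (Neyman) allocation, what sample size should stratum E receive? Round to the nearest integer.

17

Neyman allocation: n_h = n · N_h S_h / Σ N_i S_i, with n = 157.
  stratum A: N_h·S_h = 280·1.4 = 392.00
  stratum B: N_h·S_h = 1080·1.2 = 1296.00
  stratum C: N_h·S_h = 300·2.3 = 690.00
  stratum D: N_h·S_h = 940·0.7 = 658.00
  stratum E: N_h·S_h = 280·1.3 = 364.00
Σ N_h S_h = 3400.00
n for stratum E = 157·364.00/3400.00 = 16.808 → 17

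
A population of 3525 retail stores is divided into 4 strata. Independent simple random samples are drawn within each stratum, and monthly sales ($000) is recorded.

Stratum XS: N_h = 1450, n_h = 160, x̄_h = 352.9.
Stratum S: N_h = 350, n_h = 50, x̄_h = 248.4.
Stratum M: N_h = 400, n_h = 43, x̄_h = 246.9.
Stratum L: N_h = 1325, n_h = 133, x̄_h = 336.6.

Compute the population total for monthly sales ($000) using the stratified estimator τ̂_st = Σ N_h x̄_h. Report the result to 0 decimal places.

τ̂_st ≈ 1143400

τ̂_st = Σ N_h x̄_h = 1450·352.9 + 350·248.4 + 400·246.9 + 1325·336.6 = 1143400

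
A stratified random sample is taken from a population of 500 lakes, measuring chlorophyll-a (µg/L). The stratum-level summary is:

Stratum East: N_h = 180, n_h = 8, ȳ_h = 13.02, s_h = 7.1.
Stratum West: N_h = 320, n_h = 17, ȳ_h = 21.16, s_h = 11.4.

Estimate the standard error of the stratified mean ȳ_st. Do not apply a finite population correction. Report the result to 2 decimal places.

V̂(ȳ_st) = Σ W_h² s_h²/n_h, with W_h = N_h/N and N = 500:
  stratum East: (180/500)²·7.1²/8 = 0.816642
  stratum West: (320/500)²·11.4²/17 = 3.13127
V̂(ȳ_st) = 3.94791
SE(ȳ_st) = √3.94791 = 1.98694

SE(ȳ_st) ≈ 1.99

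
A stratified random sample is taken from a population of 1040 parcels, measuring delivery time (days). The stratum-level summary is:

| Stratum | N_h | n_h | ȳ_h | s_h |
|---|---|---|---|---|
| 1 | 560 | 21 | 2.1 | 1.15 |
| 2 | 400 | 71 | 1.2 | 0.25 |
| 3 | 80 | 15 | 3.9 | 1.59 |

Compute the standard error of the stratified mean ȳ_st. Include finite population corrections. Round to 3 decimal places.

V̂(ȳ_st) = Σ W_h² (1 − n_h/N_h) s_h²/n_h, with W_h = N_h/N and N = 1040:
  stratum 1: (560/1040)²·(1 − 21/560)·1.15²/21 = 0.0175746
  stratum 2: (400/1040)²·(1 − 71/400)·0.25²/71 = 0.000107105
  stratum 3: (80/1040)²·(1 − 15/80)·1.59²/15 = 0.000810288
V̂(ȳ_st) = 0.018492
SE(ȳ_st) = √0.018492 = 0.135985

SE(ȳ_st) ≈ 0.136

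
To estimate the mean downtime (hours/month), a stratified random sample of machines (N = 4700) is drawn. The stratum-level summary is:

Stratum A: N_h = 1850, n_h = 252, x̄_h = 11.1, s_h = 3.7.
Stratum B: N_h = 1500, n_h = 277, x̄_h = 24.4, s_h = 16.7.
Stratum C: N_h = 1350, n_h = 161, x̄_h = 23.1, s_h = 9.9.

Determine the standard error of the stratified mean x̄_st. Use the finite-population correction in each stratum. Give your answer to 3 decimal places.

V̂(x̄_st) = Σ W_h² (1 − n_h/N_h) s_h²/n_h, with W_h = N_h/N and N = 4700:
  stratum A: (1850/4700)²·(1 − 252/1850)·3.7²/252 = 0.00727036
  stratum B: (1500/4700)²·(1 − 277/1500)·16.7²/277 = 0.0836133
  stratum C: (1350/4700)²·(1 − 161/1350)·9.9²/161 = 0.0442348
V̂(x̄_st) = 0.135118
SE(x̄_st) = √0.135118 = 0.367585

SE(x̄_st) ≈ 0.368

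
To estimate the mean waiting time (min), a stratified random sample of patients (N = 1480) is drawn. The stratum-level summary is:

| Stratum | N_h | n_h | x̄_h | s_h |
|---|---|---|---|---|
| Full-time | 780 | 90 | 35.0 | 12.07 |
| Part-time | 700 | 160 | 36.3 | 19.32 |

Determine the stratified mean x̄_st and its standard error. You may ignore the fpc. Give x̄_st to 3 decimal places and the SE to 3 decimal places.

x̄_st = Σ W_h x̄_h = (780·35.0 + 700·36.3)/1480 = 35.61486
V̂(x̄_st) = Σ W_h² s_h²/n_h, with W_h = N_h/N and N = 1480:
  stratum Full-time: (780/1480)²·12.07²/90 = 0.449612
  stratum Part-time: (700/1480)²·19.32²/160 = 0.521876
V̂(x̄_st) = 0.971487
SE(x̄_st) = √0.971487 = 0.985641

x̄_st ≈ 35.615, SE ≈ 0.986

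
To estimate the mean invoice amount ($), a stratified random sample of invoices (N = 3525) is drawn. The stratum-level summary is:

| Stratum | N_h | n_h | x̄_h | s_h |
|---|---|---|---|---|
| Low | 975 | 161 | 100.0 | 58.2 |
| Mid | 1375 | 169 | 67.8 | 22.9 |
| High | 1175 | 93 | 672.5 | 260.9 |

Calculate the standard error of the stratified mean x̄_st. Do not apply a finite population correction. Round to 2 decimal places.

V̂(x̄_st) = Σ W_h² s_h²/n_h, with W_h = N_h/N and N = 3525:
  stratum Low: (975/3525)²·58.2²/161 = 1.60957
  stratum Mid: (1375/3525)²·22.9²/169 = 0.472141
  stratum High: (1175/3525)²·260.9²/93 = 81.3247
V̂(x̄_st) = 83.4065
SE(x̄_st) = √83.4065 = 9.13271

SE(x̄_st) ≈ 9.13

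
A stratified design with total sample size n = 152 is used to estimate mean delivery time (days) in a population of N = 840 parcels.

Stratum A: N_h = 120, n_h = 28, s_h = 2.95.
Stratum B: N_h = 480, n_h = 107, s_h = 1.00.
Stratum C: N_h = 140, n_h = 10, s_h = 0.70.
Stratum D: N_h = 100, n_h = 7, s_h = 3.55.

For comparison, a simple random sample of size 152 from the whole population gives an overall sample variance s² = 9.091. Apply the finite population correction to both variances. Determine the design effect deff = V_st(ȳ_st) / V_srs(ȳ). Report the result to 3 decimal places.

deff ≈ 0.658

V̂(ȳ_st) = Σ W_h² (1 − n_h/N_h) s_h²/n_h, with W_h = N_h/N and N = 840:
  stratum A: (120/840)²·(1 − 28/120)·2.95²/28 = 0.00486291
  stratum B: (480/840)²·(1 − 107/480)·1.00²/107 = 0.00237142
  stratum C: (140/840)²·(1 − 10/140)·0.70²/10 = 0.00126389
  stratum D: (100/840)²·(1 − 7/100)·3.55²/7 = 0.0237292
V_st = 0.0322274
V_srs = (1 − 152/840)·9.091/152 = 0.0489866
deff = V_st / V_srs = 0.0322274/0.0489866 = 0.6579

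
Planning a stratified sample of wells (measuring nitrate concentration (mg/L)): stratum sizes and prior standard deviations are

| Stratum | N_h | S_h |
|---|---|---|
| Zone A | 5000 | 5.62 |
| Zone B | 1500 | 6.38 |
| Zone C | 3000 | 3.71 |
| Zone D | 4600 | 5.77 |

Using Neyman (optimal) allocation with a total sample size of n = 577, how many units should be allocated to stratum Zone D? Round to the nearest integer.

203

Neyman allocation: n_h = n · N_h S_h / Σ N_i S_i, with n = 577.
  stratum Zone A: N_h·S_h = 5000·5.62 = 28100.00
  stratum Zone B: N_h·S_h = 1500·6.38 = 9570.00
  stratum Zone C: N_h·S_h = 3000·3.71 = 11130.00
  stratum Zone D: N_h·S_h = 4600·5.77 = 26542.00
Σ N_h S_h = 75342.00
n for stratum Zone D = 577·26542.00/75342.00 = 203.270 → 203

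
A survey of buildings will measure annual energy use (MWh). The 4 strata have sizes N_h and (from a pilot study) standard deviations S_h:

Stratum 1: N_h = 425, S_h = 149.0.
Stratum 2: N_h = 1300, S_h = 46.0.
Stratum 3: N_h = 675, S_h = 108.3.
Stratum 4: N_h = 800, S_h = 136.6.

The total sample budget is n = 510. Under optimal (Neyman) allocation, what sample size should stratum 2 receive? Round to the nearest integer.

Neyman allocation: n_h = n · N_h S_h / Σ N_i S_i, with n = 510.
  stratum 1: N_h·S_h = 425·149.0 = 63325.00
  stratum 2: N_h·S_h = 1300·46.0 = 59800.00
  stratum 3: N_h·S_h = 675·108.3 = 73102.50
  stratum 4: N_h·S_h = 800·136.6 = 109280.00
Σ N_h S_h = 305507.50
n for stratum 2 = 510·59800.00/305507.50 = 99.827 → 100

100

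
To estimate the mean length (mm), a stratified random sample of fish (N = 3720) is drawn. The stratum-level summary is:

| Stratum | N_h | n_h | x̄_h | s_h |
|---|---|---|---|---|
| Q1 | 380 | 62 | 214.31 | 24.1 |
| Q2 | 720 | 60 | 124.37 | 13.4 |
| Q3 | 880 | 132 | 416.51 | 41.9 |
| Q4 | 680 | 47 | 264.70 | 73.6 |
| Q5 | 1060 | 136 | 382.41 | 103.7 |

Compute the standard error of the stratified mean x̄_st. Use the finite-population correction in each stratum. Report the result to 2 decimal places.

SE(x̄_st) ≈ 3.16

V̂(x̄_st) = Σ W_h² (1 − n_h/N_h) s_h²/n_h, with W_h = N_h/N and N = 3720:
  stratum Q1: (380/3720)²·(1 − 62/380)·24.1²/62 = 0.0818026
  stratum Q2: (720/3720)²·(1 − 60/720)·13.4²/60 = 0.102766
  stratum Q3: (880/3720)²·(1 − 132/880)·41.9²/132 = 0.632634
  stratum Q4: (680/3720)²·(1 − 47/680)·73.6²/47 = 3.58496
  stratum Q5: (1060/3720)²·(1 − 136/1060)·103.7²/136 = 5.59642
V̂(x̄_st) = 9.99859
SE(x̄_st) = √9.99859 = 3.16205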